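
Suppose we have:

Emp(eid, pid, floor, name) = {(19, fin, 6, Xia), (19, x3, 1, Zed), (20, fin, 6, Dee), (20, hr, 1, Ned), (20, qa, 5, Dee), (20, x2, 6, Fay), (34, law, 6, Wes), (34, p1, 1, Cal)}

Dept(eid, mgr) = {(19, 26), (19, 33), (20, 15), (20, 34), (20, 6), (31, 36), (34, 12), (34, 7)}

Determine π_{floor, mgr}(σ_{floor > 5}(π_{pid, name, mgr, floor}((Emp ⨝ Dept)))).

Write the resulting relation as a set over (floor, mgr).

{(6, 12), (6, 15), (6, 26), (6, 33), (6, 34), (6, 6), (6, 7)}

Natural join on eid: {(19, fin, 6, Xia, 26), (19, fin, 6, Xia, 33), (19, x3, 1, Zed, 26), (19, x3, 1, Zed, 33), (20, fin, 6, Dee, 15), (20, fin, 6, Dee, 34), (20, fin, 6, Dee, 6), (20, hr, 1, Ned, 15), (20, hr, 1, Ned, 34), (20, hr, 1, Ned, 6), (20, qa, 5, Dee, 15), (20, qa, 5, Dee, 34), (20, qa, 5, Dee, 6), (20, x2, 6, Fay, 15), (20, x2, 6, Fay, 34), (20, x2, 6, Fay, 6), (34, law, 6, Wes, 12), (34, law, 6, Wes, 7), (34, p1, 1, Cal, 12), (34, p1, 1, Cal, 7)}
Keep only column(s) pid, name, mgr, floor: {(fin, Dee, 15, 6), (fin, Dee, 34, 6), (fin, Dee, 6, 6), (fin, Xia, 26, 6), (fin, Xia, 33, 6), (hr, Ned, 15, 1), (hr, Ned, 34, 1), (hr, Ned, 6, 1), (law, Wes, 12, 6), (law, Wes, 7, 6), (p1, Cal, 12, 1), (p1, Cal, 7, 1), (qa, Dee, 15, 5), (qa, Dee, 34, 5), (qa, Dee, 6, 5), (x2, Fay, 15, 6), (x2, Fay, 34, 6), (x2, Fay, 6, 6), (x3, Zed, 26, 1), (x3, Zed, 33, 1)}
σ[floor > 5]: keep tuples satisfying floor > 5 → {(fin, Dee, 15, 6), (fin, Dee, 34, 6), (fin, Dee, 6, 6), (fin, Xia, 26, 6), (fin, Xia, 33, 6), (law, Wes, 12, 6), (law, Wes, 7, 6), (x2, Fay, 15, 6), (x2, Fay, 34, 6), (x2, Fay, 6, 6)}
Keep only column(s) floor, mgr (3 duplicate(s) eliminated): {(6, 12), (6, 15), (6, 26), (6, 33), (6, 34), (6, 6), (6, 7)}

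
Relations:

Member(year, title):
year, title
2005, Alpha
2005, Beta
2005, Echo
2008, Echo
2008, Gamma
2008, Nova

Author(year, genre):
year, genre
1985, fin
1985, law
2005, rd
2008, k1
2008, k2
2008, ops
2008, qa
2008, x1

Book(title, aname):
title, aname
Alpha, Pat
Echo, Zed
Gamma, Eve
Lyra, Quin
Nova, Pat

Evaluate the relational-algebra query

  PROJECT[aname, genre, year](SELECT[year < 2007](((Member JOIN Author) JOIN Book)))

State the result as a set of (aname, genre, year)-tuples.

{(Pat, rd, 2005), (Zed, rd, 2005)}

Joining Member and Author on year yields {(2005, Alpha, rd), (2005, Beta, rd), (2005, Echo, rd), (2008, Echo, k1), (2008, Echo, k2), (2008, Echo, ops), (2008, Echo, qa), (2008, Echo, x1), (2008, Gamma, k1), (2008, Gamma, k2), (2008, Gamma, ops), (2008, Gamma, qa), (2008, Gamma, x1), (2008, Nova, k1), (2008, Nova, k2), (2008, Nova, ops), (2008, Nova, qa), (2008, Nova, x1)}.
Joining (Member JOIN Author) and Book on title yields {(2005, Alpha, rd, Pat), (2005, Echo, rd, Zed), (2008, Echo, k1, Zed), (2008, Echo, k2, Zed), (2008, Echo, ops, Zed), (2008, Echo, qa, Zed), (2008, Echo, x1, Zed), (2008, Gamma, k1, Eve), (2008, Gamma, k2, Eve), (2008, Gamma, ops, Eve), (2008, Gamma, qa, Eve), (2008, Gamma, x1, Eve), (2008, Nova, k1, Pat), (2008, Nova, k2, Pat), (2008, Nova, ops, Pat), (2008, Nova, qa, Pat), (2008, Nova, x1, Pat)}.
Apply σ_{year < 2007}; surviving tuples: {(2005, Alpha, rd, Pat), (2005, Echo, rd, Zed)}
Keep only column(s) aname, genre, year: {(Pat, rd, 2005), (Zed, rd, 2005)}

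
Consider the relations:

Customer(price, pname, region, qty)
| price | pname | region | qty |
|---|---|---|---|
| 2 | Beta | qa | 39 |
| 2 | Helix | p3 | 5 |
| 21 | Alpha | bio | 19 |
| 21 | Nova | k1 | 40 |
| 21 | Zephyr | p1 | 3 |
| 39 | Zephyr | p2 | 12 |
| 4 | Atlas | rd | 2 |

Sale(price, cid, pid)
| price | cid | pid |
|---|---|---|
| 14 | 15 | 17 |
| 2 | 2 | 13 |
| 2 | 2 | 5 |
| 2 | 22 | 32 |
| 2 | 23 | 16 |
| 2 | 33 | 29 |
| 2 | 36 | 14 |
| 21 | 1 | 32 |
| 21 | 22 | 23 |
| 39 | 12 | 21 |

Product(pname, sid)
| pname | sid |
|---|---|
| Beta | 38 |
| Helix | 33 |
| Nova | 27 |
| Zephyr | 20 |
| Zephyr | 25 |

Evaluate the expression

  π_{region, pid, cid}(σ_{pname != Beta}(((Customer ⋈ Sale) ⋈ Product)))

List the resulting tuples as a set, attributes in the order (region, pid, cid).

{(k1, 23, 22), (k1, 32, 1), (p1, 23, 22), (p1, 32, 1), (p2, 21, 12), (p3, 13, 2), (p3, 14, 36), (p3, 16, 23), (p3, 29, 33), (p3, 32, 22), (p3, 5, 2)}

Joining Customer and Sale on price yields {(2, Beta, qa, 39, 2, 13), (2, Beta, qa, 39, 2, 5), (2, Beta, qa, 39, 22, 32), (2, Beta, qa, 39, 23, 16), (2, Beta, qa, 39, 33, 29), (2, Beta, qa, 39, 36, 14), (2, Helix, p3, 5, 2, 13), (2, Helix, p3, 5, 2, 5), (2, Helix, p3, 5, 22, 32), (2, Helix, p3, 5, 23, 16), (2, Helix, p3, 5, 33, 29), (2, Helix, p3, 5, 36, 14), (21, Alpha, bio, 19, 1, 32), (21, Alpha, bio, 19, 22, 23), (21, Nova, k1, 40, 1, 32), (21, Nova, k1, 40, 22, 23), (21, Zephyr, p1, 3, 1, 32), (21, Zephyr, p1, 3, 22, 23), (39, Zephyr, p2, 12, 12, 21)}.
Joining (Customer ⋈ Sale) and Product on pname yields {(2, Beta, qa, 39, 2, 13, 38), (2, Beta, qa, 39, 2, 5, 38), (2, Beta, qa, 39, 22, 32, 38), (2, Beta, qa, 39, 23, 16, 38), (2, Beta, qa, 39, 33, 29, 38), (2, Beta, qa, 39, 36, 14, 38), (2, Helix, p3, 5, 2, 13, 33), (2, Helix, p3, 5, 2, 5, 33), (2, Helix, p3, 5, 22, 32, 33), (2, Helix, p3, 5, 23, 16, 33), (2, Helix, p3, 5, 33, 29, 33), (2, Helix, p3, 5, 36, 14, 33), (21, Nova, k1, 40, 1, 32, 27), (21, Nova, k1, 40, 22, 23, 27), (21, Zephyr, p1, 3, 1, 32, 20), (21, Zephyr, p1, 3, 1, 32, 25), (21, Zephyr, p1, 3, 22, 23, 20), (21, Zephyr, p1, 3, 22, 23, 25), (39, Zephyr, p2, 12, 12, 21, 20), (39, Zephyr, p2, 12, 12, 21, 25)}.
σ[pname != Beta]: keep tuples satisfying pname != Beta → {(2, Helix, p3, 5, 2, 13, 33), (2, Helix, p3, 5, 2, 5, 33), (2, Helix, p3, 5, 22, 32, 33), (2, Helix, p3, 5, 23, 16, 33), (2, Helix, p3, 5, 33, 29, 33), (2, Helix, p3, 5, 36, 14, 33), (21, Nova, k1, 40, 1, 32, 27), (21, Nova, k1, 40, 22, 23, 27), (21, Zephyr, p1, 3, 1, 32, 20), (21, Zephyr, p1, 3, 1, 32, 25), (21, Zephyr, p1, 3, 22, 23, 20), (21, Zephyr, p1, 3, 22, 23, 25), (39, Zephyr, p2, 12, 12, 21, 20), (39, Zephyr, p2, 12, 12, 21, 25)}
Projecting to region, pid, cid (3 duplicate(s) eliminated): {(k1, 23, 22), (k1, 32, 1), (p1, 23, 22), (p1, 32, 1), (p2, 21, 12), (p3, 13, 2), (p3, 14, 36), (p3, 16, 23), (p3, 29, 33), (p3, 32, 22), (p3, 5, 2)}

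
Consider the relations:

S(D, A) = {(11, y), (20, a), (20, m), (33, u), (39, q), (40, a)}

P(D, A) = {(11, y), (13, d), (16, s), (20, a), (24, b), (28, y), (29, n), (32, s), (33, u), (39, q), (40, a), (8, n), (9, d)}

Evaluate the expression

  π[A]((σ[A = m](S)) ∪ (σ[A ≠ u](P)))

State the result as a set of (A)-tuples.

{a, b, d, m, n, q, s, y}

Apply σ_{A = m}; surviving tuples: {(20, m)}
Apply σ_{A ≠ u}; surviving tuples: {(11, y), (13, d), (16, s), (20, a), (24, b), (28, y), (29, n), (32, s), (39, q), (40, a), (8, n), (9, d)}
Set union of the two operands is {(11, y), (13, d), (16, s), (20, a), (20, m), (24, b), (28, y), (29, n), (32, s), (39, q), (40, a), (8, n), (9, d)}.
Projecting to A (5 duplicate(s) eliminated): {a, b, d, m, n, q, s, y}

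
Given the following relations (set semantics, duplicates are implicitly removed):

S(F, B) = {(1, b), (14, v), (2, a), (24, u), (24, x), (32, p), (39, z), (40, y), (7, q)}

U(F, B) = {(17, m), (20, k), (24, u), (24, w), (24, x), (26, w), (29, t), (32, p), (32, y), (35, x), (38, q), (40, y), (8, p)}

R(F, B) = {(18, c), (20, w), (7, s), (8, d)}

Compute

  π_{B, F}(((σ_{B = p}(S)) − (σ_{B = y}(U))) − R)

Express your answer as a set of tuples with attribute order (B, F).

Selection B = p: {(32, p)}
Selection B = y: {(32, y), (40, y)}
Set difference of the two operands is {(32, p)}.
Set difference of the two operands is {(32, p)}.
Projecting to B, F: {(p, 32)}

{(p, 32)}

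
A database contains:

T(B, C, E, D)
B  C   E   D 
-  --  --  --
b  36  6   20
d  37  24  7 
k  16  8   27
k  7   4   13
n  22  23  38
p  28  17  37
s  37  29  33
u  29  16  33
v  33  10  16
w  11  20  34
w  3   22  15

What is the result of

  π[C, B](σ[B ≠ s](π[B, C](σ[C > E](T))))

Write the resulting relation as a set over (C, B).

{(16, k), (28, p), (29, u), (33, v), (36, b), (37, d), (7, k)}

σ[C > E]: keep tuples satisfying C > E → {(b, 36, 6, 20), (d, 37, 24, 7), (k, 16, 8, 27), (k, 7, 4, 13), (p, 28, 17, 37), (s, 37, 29, 33), (u, 29, 16, 33), (v, 33, 10, 16)}
Keep only column(s) B, C: {(b, 36), (d, 37), (k, 16), (k, 7), (p, 28), (s, 37), (u, 29), (v, 33)}
σ[B ≠ s]: keep tuples satisfying B ≠ s → {(b, 36), (d, 37), (k, 16), (k, 7), (p, 28), (u, 29), (v, 33)}
Keep only column(s) C, B: {(16, k), (28, p), (29, u), (33, v), (36, b), (37, d), (7, k)}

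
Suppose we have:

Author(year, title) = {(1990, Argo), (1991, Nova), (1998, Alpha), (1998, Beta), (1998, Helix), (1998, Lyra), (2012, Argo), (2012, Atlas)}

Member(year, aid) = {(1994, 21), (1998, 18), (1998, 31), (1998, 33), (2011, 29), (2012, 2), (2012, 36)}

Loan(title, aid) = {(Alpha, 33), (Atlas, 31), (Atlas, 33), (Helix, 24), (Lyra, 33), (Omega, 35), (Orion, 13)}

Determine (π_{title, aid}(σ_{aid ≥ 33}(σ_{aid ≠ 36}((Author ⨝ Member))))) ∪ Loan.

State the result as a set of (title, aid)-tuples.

{(Alpha, 33), (Atlas, 31), (Atlas, 33), (Beta, 33), (Helix, 24), (Helix, 33), (Lyra, 33), (Omega, 35), (Orion, 13)}

Author ⋈ Member (natural join on year): {(1998, Alpha, 18), (1998, Alpha, 31), (1998, Alpha, 33), (1998, Beta, 18), (1998, Beta, 31), (1998, Beta, 33), (1998, Helix, 18), (1998, Helix, 31), (1998, Helix, 33), (1998, Lyra, 18), (1998, Lyra, 31), (1998, Lyra, 33), (2012, Argo, 2), (2012, Argo, 36), (2012, Atlas, 2), (2012, Atlas, 36)}
σ[aid ≠ 36]: keep tuples satisfying aid ≠ 36 → {(1998, Alpha, 18), (1998, Alpha, 31), (1998, Alpha, 33), (1998, Beta, 18), (1998, Beta, 31), (1998, Beta, 33), (1998, Helix, 18), (1998, Helix, 31), (1998, Helix, 33), (1998, Lyra, 18), (1998, Lyra, 31), (1998, Lyra, 33), (2012, Argo, 2), (2012, Atlas, 2)}
σ[aid ≥ 33]: keep tuples satisfying aid ≥ 33 → {(1998, Alpha, 33), (1998, Beta, 33), (1998, Helix, 33), (1998, Lyra, 33)}
Keep only column(s) title, aid: {(Alpha, 33), (Beta, 33), (Helix, 33), (Lyra, 33)}
Taking the union: {(Alpha, 33), (Atlas, 31), (Atlas, 33), (Beta, 33), (Helix, 24), (Helix, 33), (Lyra, 33), (Omega, 35), (Orion, 13)}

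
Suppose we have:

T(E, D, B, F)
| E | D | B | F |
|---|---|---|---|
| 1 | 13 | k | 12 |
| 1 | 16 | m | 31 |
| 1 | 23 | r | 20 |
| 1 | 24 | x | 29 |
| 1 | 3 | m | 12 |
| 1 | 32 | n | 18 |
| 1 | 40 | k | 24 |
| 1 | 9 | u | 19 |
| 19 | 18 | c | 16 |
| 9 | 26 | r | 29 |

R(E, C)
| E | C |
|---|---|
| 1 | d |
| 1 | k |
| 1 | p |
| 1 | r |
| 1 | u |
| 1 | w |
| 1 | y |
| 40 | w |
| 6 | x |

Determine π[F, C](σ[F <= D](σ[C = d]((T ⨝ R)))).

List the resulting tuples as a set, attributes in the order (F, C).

Natural join on E: {(1, 13, k, 12, d), (1, 13, k, 12, k), (1, 13, k, 12, p), (1, 13, k, 12, r), (1, 13, k, 12, u), (1, 13, k, 12, w), (1, 13, k, 12, y), (1, 16, m, 31, d), (1, 16, m, 31, k), (1, 16, m, 31, p), (1, 16, m, 31, r), (1, 16, m, 31, u), (1, 16, m, 31, w), (1, 16, m, 31, y), (1, 23, r, 20, d), (1, 23, r, 20, k), (1, 23, r, 20, p), (1, 23, r, 20, r), (1, 23, r, 20, u), (1, 23, r, 20, w), (1, 23, r, 20, y), (1, 24, x, 29, d), (1, 24, x, 29, k), (1, 24, x, 29, p), (1, 24, x, 29, r), (1, 24, x, 29, u), (1, 24, x, 29, w), (1, 24, x, 29, y), (1, 3, m, 12, d), (1, 3, m, 12, k), (1, 3, m, 12, p), (1, 3, m, 12, r), (1, 3, m, 12, u), (1, 3, m, 12, w), (1, 3, m, 12, y), (1, 32, n, 18, d), (1, 32, n, 18, k), (1, 32, n, 18, p), (1, 32, n, 18, r), (1, 32, n, 18, u), (1, 32, n, 18, w), (1, 32, n, 18, y), (1, 40, k, 24, d), (1, 40, k, 24, k), (1, 40, k, 24, p), (1, 40, k, 24, r), (1, 40, k, 24, u), (1, 40, k, 24, w), (1, 40, k, 24, y), (1, 9, u, 19, d), (1, 9, u, 19, k), (1, 9, u, 19, p), (1, 9, u, 19, r), (1, 9, u, 19, u), (1, 9, u, 19, w), (1, 9, u, 19, y)}
Filtering on C = d leaves {(1, 13, k, 12, d), (1, 16, m, 31, d), (1, 23, r, 20, d), (1, 24, x, 29, d), (1, 3, m, 12, d), (1, 32, n, 18, d), (1, 40, k, 24, d), (1, 9, u, 19, d)}.
Filtering on F <= D leaves {(1, 13, k, 12, d), (1, 23, r, 20, d), (1, 32, n, 18, d), (1, 40, k, 24, d)}.
Keep only column(s) F, C: {(12, d), (18, d), (20, d), (24, d)}

{(12, d), (18, d), (20, d), (24, d)}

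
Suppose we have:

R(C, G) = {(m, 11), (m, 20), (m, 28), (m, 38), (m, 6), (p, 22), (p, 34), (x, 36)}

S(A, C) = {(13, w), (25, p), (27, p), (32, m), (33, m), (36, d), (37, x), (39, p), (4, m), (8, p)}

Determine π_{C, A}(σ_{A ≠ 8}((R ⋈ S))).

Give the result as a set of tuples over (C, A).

{(m, 32), (m, 33), (m, 4), (p, 25), (p, 27), (p, 39), (x, 37)}

Joining R and S on C yields {(m, 11, 32), (m, 11, 33), (m, 11, 4), (m, 20, 32), (m, 20, 33), (m, 20, 4), (m, 28, 32), (m, 28, 33), (m, 28, 4), (m, 38, 32), (m, 38, 33), (m, 38, 4), (m, 6, 32), (m, 6, 33), (m, 6, 4), (p, 22, 25), (p, 22, 27), (p, 22, 39), (p, 22, 8), (p, 34, 25), (p, 34, 27), (p, 34, 39), (p, 34, 8), (x, 36, 37)}.
σ[A ≠ 8]: keep tuples satisfying A ≠ 8 → {(m, 11, 32), (m, 11, 33), (m, 11, 4), (m, 20, 32), (m, 20, 33), (m, 20, 4), (m, 28, 32), (m, 28, 33), (m, 28, 4), (m, 38, 32), (m, 38, 33), (m, 38, 4), (m, 6, 32), (m, 6, 33), (m, 6, 4), (p, 22, 25), (p, 22, 27), (p, 22, 39), (p, 34, 25), (p, 34, 27), (p, 34, 39), (x, 36, 37)}
π_{C, A} gives {(m, 32), (m, 33), (m, 4), (p, 25), (p, 27), (p, 39), (x, 37)} (15 duplicate(s) eliminated).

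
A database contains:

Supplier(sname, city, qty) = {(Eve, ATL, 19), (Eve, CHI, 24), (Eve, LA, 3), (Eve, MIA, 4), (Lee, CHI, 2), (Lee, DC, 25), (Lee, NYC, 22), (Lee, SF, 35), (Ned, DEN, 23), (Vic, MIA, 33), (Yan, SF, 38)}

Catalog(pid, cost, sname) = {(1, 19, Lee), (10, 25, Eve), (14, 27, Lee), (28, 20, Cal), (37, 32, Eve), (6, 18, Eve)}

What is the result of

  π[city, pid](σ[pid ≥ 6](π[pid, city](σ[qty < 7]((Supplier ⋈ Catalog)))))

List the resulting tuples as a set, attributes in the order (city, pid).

Supplier ⋈ Catalog (natural join on sname): {(Eve, ATL, 19, 10, 25), (Eve, ATL, 19, 37, 32), (Eve, ATL, 19, 6, 18), (Eve, CHI, 24, 10, 25), (Eve, CHI, 24, 37, 32), (Eve, CHI, 24, 6, 18), (Eve, LA, 3, 10, 25), (Eve, LA, 3, 37, 32), (Eve, LA, 3, 6, 18), (Eve, MIA, 4, 10, 25), (Eve, MIA, 4, 37, 32), (Eve, MIA, 4, 6, 18), (Lee, CHI, 2, 1, 19), (Lee, CHI, 2, 14, 27), (Lee, DC, 25, 1, 19), (Lee, DC, 25, 14, 27), (Lee, NYC, 22, 1, 19), (Lee, NYC, 22, 14, 27), (Lee, SF, 35, 1, 19), (Lee, SF, 35, 14, 27)}
Selection qty < 7: {(Eve, LA, 3, 10, 25), (Eve, LA, 3, 37, 32), (Eve, LA, 3, 6, 18), (Eve, MIA, 4, 10, 25), (Eve, MIA, 4, 37, 32), (Eve, MIA, 4, 6, 18), (Lee, CHI, 2, 1, 19), (Lee, CHI, 2, 14, 27)}
π_{pid, city} gives {(1, CHI), (10, LA), (10, MIA), (14, CHI), (37, LA), (37, MIA), (6, LA), (6, MIA)}.
Selection pid ≥ 6: {(10, LA), (10, MIA), (14, CHI), (37, LA), (37, MIA), (6, LA), (6, MIA)}
π_{city, pid} gives {(CHI, 14), (LA, 10), (LA, 37), (LA, 6), (MIA, 10), (MIA, 37), (MIA, 6)}.

{(CHI, 14), (LA, 10), (LA, 37), (LA, 6), (MIA, 10), (MIA, 37), (MIA, 6)}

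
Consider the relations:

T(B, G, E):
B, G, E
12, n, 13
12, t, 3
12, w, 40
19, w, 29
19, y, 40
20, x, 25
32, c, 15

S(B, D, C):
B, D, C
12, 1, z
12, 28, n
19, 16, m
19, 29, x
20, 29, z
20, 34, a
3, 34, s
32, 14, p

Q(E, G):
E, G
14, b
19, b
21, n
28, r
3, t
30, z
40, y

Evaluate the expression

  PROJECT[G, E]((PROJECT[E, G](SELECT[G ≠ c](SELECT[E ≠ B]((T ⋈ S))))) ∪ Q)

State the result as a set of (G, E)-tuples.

{(b, 14), (b, 19), (n, 13), (n, 21), (r, 28), (t, 3), (w, 29), (w, 40), (x, 25), (y, 40), (z, 30)}

Natural join on B: {(12, n, 13, 1, z), (12, n, 13, 28, n), (12, t, 3, 1, z), (12, t, 3, 28, n), (12, w, 40, 1, z), (12, w, 40, 28, n), (19, w, 29, 16, m), (19, w, 29, 29, x), (19, y, 40, 16, m), (19, y, 40, 29, x), (20, x, 25, 29, z), (20, x, 25, 34, a), (32, c, 15, 14, p)}
Filtering on E ≠ B leaves {(12, n, 13, 1, z), (12, n, 13, 28, n), (12, t, 3, 1, z), (12, t, 3, 28, n), (12, w, 40, 1, z), (12, w, 40, 28, n), (19, w, 29, 16, m), (19, w, 29, 29, x), (19, y, 40, 16, m), (19, y, 40, 29, x), (20, x, 25, 29, z), (20, x, 25, 34, a), (32, c, 15, 14, p)}.
Filtering on G ≠ c leaves {(12, n, 13, 1, z), (12, n, 13, 28, n), (12, t, 3, 1, z), (12, t, 3, 28, n), (12, w, 40, 1, z), (12, w, 40, 28, n), (19, w, 29, 16, m), (19, w, 29, 29, x), (19, y, 40, 16, m), (19, y, 40, 29, x), (20, x, 25, 29, z), (20, x, 25, 34, a)}.
Keep only column(s) E, G (6 duplicate(s) eliminated): {(13, n), (25, x), (29, w), (3, t), (40, w), (40, y)}
Taking the union: {(13, n), (14, b), (19, b), (21, n), (25, x), (28, r), (29, w), (3, t), (30, z), (40, w), (40, y)}
Keep only column(s) G, E: {(b, 14), (b, 19), (n, 13), (n, 21), (r, 28), (t, 3), (w, 29), (w, 40), (x, 25), (y, 40), (z, 30)}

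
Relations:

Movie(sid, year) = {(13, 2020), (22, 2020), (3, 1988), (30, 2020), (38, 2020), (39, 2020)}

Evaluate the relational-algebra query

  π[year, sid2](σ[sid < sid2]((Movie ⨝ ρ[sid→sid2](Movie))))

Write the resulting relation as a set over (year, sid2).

{(2020, 22), (2020, 30), (2020, 38), (2020, 39)}

ρ[sid→sid2]: schema becomes (sid2, year); tuples unchanged.
Movie ⋈ ρ[sid→sid2](Movie) (natural join on year): {(13, 2020, 13), (13, 2020, 22), (13, 2020, 30), (13, 2020, 38), (13, 2020, 39), (22, 2020, 13), (22, 2020, 22), (22, 2020, 30), (22, 2020, 38), (22, 2020, 39), (3, 1988, 3), (30, 2020, 13), (30, 2020, 22), (30, 2020, 30), (30, 2020, 38), (30, 2020, 39), (38, 2020, 13), (38, 2020, 22), (38, 2020, 30), (38, 2020, 38), (38, 2020, 39), (39, 2020, 13), (39, 2020, 22), (39, 2020, 30), (39, 2020, 38), (39, 2020, 39)}
Selection sid < sid2: {(13, 2020, 22), (13, 2020, 30), (13, 2020, 38), (13, 2020, 39), (22, 2020, 30), (22, 2020, 38), (22, 2020, 39), (30, 2020, 38), (30, 2020, 39), (38, 2020, 39)}
Keep only column(s) year, sid2 (6 duplicate(s) eliminated): {(2020, 22), (2020, 30), (2020, 38), (2020, 39)}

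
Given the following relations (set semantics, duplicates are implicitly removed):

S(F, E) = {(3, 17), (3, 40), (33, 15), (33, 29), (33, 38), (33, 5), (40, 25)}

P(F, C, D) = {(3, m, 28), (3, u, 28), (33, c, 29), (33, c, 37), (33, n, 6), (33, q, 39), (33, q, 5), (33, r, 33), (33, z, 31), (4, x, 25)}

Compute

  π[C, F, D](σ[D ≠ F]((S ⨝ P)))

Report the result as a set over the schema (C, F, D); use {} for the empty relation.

Joining S and P on F yields {(3, 17, m, 28), (3, 17, u, 28), (3, 40, m, 28), (3, 40, u, 28), (33, 15, c, 29), (33, 15, c, 37), (33, 15, n, 6), (33, 15, q, 39), (33, 15, q, 5), (33, 15, r, 33), (33, 15, z, 31), (33, 29, c, 29), (33, 29, c, 37), (33, 29, n, 6), (33, 29, q, 39), (33, 29, q, 5), (33, 29, r, 33), (33, 29, z, 31), (33, 38, c, 29), (33, 38, c, 37), (33, 38, n, 6), (33, 38, q, 39), (33, 38, q, 5), (33, 38, r, 33), (33, 38, z, 31), (33, 5, c, 29), (33, 5, c, 37), (33, 5, n, 6), (33, 5, q, 39), (33, 5, q, 5), (33, 5, r, 33), (33, 5, z, 31)}.
Selection D ≠ F: {(3, 17, m, 28), (3, 17, u, 28), (3, 40, m, 28), (3, 40, u, 28), (33, 15, c, 29), (33, 15, c, 37), (33, 15, n, 6), (33, 15, q, 39), (33, 15, q, 5), (33, 15, z, 31), (33, 29, c, 29), (33, 29, c, 37), (33, 29, n, 6), (33, 29, q, 39), (33, 29, q, 5), (33, 29, z, 31), (33, 38, c, 29), (33, 38, c, 37), (33, 38, n, 6), (33, 38, q, 39), (33, 38, q, 5), (33, 38, z, 31), (33, 5, c, 29), (33, 5, c, 37), (33, 5, n, 6), (33, 5, q, 39), (33, 5, q, 5), (33, 5, z, 31)}
π_{C, F, D} gives {(c, 33, 29), (c, 33, 37), (m, 3, 28), (n, 33, 6), (q, 33, 39), (q, 33, 5), (u, 3, 28), (z, 33, 31)} (20 duplicate(s) eliminated).

{(c, 33, 29), (c, 33, 37), (m, 3, 28), (n, 33, 6), (q, 33, 39), (q, 33, 5), (u, 3, 28), (z, 33, 31)}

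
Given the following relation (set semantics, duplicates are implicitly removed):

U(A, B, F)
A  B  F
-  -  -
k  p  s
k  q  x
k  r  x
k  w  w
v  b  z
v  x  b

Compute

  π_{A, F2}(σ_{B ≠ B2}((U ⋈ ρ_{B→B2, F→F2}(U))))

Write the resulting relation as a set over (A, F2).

ρ[B→B2, F→F2]: schema becomes (A, B2, F2); tuples unchanged.
Joining U and ρ_{B→B2, F→F2}(U) on A yields {(k, p, s, p, s), (k, p, s, q, x), (k, p, s, r, x), (k, p, s, w, w), (k, q, x, p, s), (k, q, x, q, x), (k, q, x, r, x), (k, q, x, w, w), (k, r, x, p, s), (k, r, x, q, x), (k, r, x, r, x), (k, r, x, w, w), (k, w, w, p, s), (k, w, w, q, x), (k, w, w, r, x), (k, w, w, w, w), (v, b, z, b, z), (v, b, z, x, b), (v, x, b, b, z), (v, x, b, x, b)}.
Filtering on B ≠ B2 leaves {(k, p, s, q, x), (k, p, s, r, x), (k, p, s, w, w), (k, q, x, p, s), (k, q, x, r, x), (k, q, x, w, w), (k, r, x, p, s), (k, r, x, q, x), (k, r, x, w, w), (k, w, w, p, s), (k, w, w, q, x), (k, w, w, r, x), (v, b, z, x, b), (v, x, b, b, z)}.
Keep only column(s) A, F2 (9 duplicate(s) eliminated): {(k, s), (k, w), (k, x), (v, b), (v, z)}

{(k, s), (k, w), (k, x), (v, b), (v, z)}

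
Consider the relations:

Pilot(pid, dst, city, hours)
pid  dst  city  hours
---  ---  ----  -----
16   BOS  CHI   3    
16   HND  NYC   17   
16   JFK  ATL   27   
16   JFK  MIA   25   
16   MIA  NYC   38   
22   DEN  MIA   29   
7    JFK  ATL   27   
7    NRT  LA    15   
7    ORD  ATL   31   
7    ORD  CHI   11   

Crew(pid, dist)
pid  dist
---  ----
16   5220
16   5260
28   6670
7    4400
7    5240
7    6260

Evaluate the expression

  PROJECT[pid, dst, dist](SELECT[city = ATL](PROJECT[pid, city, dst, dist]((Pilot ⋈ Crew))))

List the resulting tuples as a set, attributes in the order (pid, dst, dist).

{(16, JFK, 5220), (16, JFK, 5260), (7, JFK, 4400), (7, JFK, 5240), (7, JFK, 6260), (7, ORD, 4400), (7, ORD, 5240), (7, ORD, 6260)}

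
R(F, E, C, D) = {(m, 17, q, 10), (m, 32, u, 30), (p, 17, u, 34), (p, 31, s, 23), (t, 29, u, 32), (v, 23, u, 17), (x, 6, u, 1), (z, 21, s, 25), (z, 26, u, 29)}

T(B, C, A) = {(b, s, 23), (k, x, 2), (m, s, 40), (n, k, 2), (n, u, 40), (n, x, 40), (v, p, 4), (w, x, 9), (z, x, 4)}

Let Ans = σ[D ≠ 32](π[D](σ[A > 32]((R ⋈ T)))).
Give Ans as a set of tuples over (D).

{1, 17, 23, 25, 29, 30, 34}

Joining R and T on C yields {(m, 32, u, 30, n, 40), (p, 17, u, 34, n, 40), (p, 31, s, 23, b, 23), (p, 31, s, 23, m, 40), (t, 29, u, 32, n, 40), (v, 23, u, 17, n, 40), (x, 6, u, 1, n, 40), (z, 21, s, 25, b, 23), (z, 21, s, 25, m, 40), (z, 26, u, 29, n, 40)}.
Filtering on A > 32 leaves {(m, 32, u, 30, n, 40), (p, 17, u, 34, n, 40), (p, 31, s, 23, m, 40), (t, 29, u, 32, n, 40), (v, 23, u, 17, n, 40), (x, 6, u, 1, n, 40), (z, 21, s, 25, m, 40), (z, 26, u, 29, n, 40)}.
Projecting to D: {1, 17, 23, 25, 29, 30, 32, 34}
Filtering on D ≠ 32 leaves {1, 17, 23, 25, 29, 30, 34}.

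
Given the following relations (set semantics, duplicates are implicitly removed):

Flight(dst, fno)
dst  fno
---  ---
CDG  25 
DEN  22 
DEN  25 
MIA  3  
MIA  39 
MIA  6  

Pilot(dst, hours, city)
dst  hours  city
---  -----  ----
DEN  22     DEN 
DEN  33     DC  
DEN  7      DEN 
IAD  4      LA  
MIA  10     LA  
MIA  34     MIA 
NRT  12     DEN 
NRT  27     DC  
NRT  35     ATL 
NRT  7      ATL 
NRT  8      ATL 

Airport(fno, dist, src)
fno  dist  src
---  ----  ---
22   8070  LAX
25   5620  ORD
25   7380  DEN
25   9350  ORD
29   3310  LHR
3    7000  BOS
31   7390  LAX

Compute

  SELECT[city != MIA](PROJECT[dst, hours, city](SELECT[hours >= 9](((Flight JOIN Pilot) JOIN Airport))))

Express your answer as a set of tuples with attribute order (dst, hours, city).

Flight ⋈ Pilot (natural join on dst): {(DEN, 22, 22, DEN), (DEN, 22, 33, DC), (DEN, 22, 7, DEN), (DEN, 25, 22, DEN), (DEN, 25, 33, DC), (DEN, 25, 7, DEN), (MIA, 3, 10, LA), (MIA, 3, 34, MIA), (MIA, 39, 10, LA), (MIA, 39, 34, MIA), (MIA, 6, 10, LA), (MIA, 6, 34, MIA)}
(Flight JOIN Pilot) ⋈ Airport (natural join on fno): {(DEN, 22, 22, DEN, 8070, LAX), (DEN, 22, 33, DC, 8070, LAX), (DEN, 22, 7, DEN, 8070, LAX), (DEN, 25, 22, DEN, 5620, ORD), (DEN, 25, 22, DEN, 7380, DEN), (DEN, 25, 22, DEN, 9350, ORD), (DEN, 25, 33, DC, 5620, ORD), (DEN, 25, 33, DC, 7380, DEN), (DEN, 25, 33, DC, 9350, ORD), (DEN, 25, 7, DEN, 5620, ORD), (DEN, 25, 7, DEN, 7380, DEN), (DEN, 25, 7, DEN, 9350, ORD), (MIA, 3, 10, LA, 7000, BOS), (MIA, 3, 34, MIA, 7000, BOS)}
Selection hours >= 9: {(DEN, 22, 22, DEN, 8070, LAX), (DEN, 22, 33, DC, 8070, LAX), (DEN, 25, 22, DEN, 5620, ORD), (DEN, 25, 22, DEN, 7380, DEN), (DEN, 25, 22, DEN, 9350, ORD), (DEN, 25, 33, DC, 5620, ORD), (DEN, 25, 33, DC, 7380, DEN), (DEN, 25, 33, DC, 9350, ORD), (MIA, 3, 10, LA, 7000, BOS), (MIA, 3, 34, MIA, 7000, BOS)}
Keep only column(s) dst, hours, city (6 duplicate(s) eliminated): {(DEN, 22, DEN), (DEN, 33, DC), (MIA, 10, LA), (MIA, 34, MIA)}
Selection city != MIA: {(DEN, 22, DEN), (DEN, 33, DC), (MIA, 10, LA)}

{(DEN, 22, DEN), (DEN, 33, DC), (MIA, 10, LA)}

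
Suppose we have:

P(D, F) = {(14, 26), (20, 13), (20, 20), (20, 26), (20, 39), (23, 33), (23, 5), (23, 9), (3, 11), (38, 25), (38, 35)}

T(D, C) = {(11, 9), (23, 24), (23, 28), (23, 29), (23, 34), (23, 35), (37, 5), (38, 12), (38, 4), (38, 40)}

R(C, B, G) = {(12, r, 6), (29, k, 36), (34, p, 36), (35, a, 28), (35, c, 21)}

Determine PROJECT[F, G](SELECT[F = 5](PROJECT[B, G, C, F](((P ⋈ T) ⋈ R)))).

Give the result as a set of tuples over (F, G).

Natural join on D: {(23, 33, 24), (23, 33, 28), (23, 33, 29), (23, 33, 34), (23, 33, 35), (23, 5, 24), (23, 5, 28), (23, 5, 29), (23, 5, 34), (23, 5, 35), (23, 9, 24), (23, 9, 28), (23, 9, 29), (23, 9, 34), (23, 9, 35), (38, 25, 12), (38, 25, 4), (38, 25, 40), (38, 35, 12), (38, 35, 4), (38, 35, 40)}
Natural join on C: {(23, 33, 29, k, 36), (23, 33, 34, p, 36), (23, 33, 35, a, 28), (23, 33, 35, c, 21), (23, 5, 29, k, 36), (23, 5, 34, p, 36), (23, 5, 35, a, 28), (23, 5, 35, c, 21), (23, 9, 29, k, 36), (23, 9, 34, p, 36), (23, 9, 35, a, 28), (23, 9, 35, c, 21), (38, 25, 12, r, 6), (38, 35, 12, r, 6)}
π[B, G, C, F]: project onto (B, G, C, F) → {(a, 28, 35, 33), (a, 28, 35, 5), (a, 28, 35, 9), (c, 21, 35, 33), (c, 21, 35, 5), (c, 21, 35, 9), (k, 36, 29, 33), (k, 36, 29, 5), (k, 36, 29, 9), (p, 36, 34, 33), (p, 36, 34, 5), (p, 36, 34, 9), (r, 6, 12, 25), (r, 6, 12, 35)}
σ[F = 5]: keep tuples satisfying F = 5 → {(a, 28, 35, 5), (c, 21, 35, 5), (k, 36, 29, 5), (p, 36, 34, 5)}
π[F, G]: project onto (F, G) (1 duplicate(s) eliminated) → {(5, 21), (5, 28), (5, 36)}

{(5, 21), (5, 28), (5, 36)}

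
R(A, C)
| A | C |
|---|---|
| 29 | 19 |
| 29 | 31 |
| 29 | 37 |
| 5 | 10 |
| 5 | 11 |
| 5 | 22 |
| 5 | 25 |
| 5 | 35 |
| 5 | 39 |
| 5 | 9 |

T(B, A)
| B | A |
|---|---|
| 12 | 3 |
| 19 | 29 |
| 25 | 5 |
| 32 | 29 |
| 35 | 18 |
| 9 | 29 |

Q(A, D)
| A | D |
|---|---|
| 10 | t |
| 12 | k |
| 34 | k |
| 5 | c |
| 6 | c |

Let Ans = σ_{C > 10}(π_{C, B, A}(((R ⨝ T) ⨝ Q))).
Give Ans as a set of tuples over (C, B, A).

Natural join on A: {(29, 19, 19), (29, 19, 32), (29, 19, 9), (29, 31, 19), (29, 31, 32), (29, 31, 9), (29, 37, 19), (29, 37, 32), (29, 37, 9), (5, 10, 25), (5, 11, 25), (5, 22, 25), (5, 25, 25), (5, 35, 25), (5, 39, 25), (5, 9, 25)}
Natural join on A: {(5, 10, 25, c), (5, 11, 25, c), (5, 22, 25, c), (5, 25, 25, c), (5, 35, 25, c), (5, 39, 25, c), (5, 9, 25, c)}
Projecting to C, B, A: {(10, 25, 5), (11, 25, 5), (22, 25, 5), (25, 25, 5), (35, 25, 5), (39, 25, 5), (9, 25, 5)}
σ[C > 10]: keep tuples satisfying C > 10 → {(11, 25, 5), (22, 25, 5), (25, 25, 5), (35, 25, 5), (39, 25, 5)}

{(11, 25, 5), (22, 25, 5), (25, 25, 5), (35, 25, 5), (39, 25, 5)}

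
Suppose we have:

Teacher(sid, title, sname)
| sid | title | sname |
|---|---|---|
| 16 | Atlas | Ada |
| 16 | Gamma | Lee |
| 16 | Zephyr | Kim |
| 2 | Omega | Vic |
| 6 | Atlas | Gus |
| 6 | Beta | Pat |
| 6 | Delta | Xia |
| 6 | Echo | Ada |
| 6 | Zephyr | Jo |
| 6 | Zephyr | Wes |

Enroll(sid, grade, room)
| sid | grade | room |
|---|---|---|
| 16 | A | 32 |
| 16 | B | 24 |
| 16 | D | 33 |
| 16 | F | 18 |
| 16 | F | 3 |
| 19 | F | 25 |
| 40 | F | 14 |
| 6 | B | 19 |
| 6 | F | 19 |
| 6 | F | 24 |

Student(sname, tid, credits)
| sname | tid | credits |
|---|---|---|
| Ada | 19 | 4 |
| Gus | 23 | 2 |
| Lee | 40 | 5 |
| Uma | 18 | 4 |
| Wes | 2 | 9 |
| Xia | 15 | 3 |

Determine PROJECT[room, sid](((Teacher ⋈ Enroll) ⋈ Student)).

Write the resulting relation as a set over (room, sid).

Joining Teacher and Enroll on sid yields {(16, Atlas, Ada, A, 32), (16, Atlas, Ada, B, 24), (16, Atlas, Ada, D, 33), (16, Atlas, Ada, F, 18), (16, Atlas, Ada, F, 3), (16, Gamma, Lee, A, 32), (16, Gamma, Lee, B, 24), (16, Gamma, Lee, D, 33), (16, Gamma, Lee, F, 18), (16, Gamma, Lee, F, 3), (16, Zephyr, Kim, A, 32), (16, Zephyr, Kim, B, 24), (16, Zephyr, Kim, D, 33), (16, Zephyr, Kim, F, 18), (16, Zephyr, Kim, F, 3), (6, Atlas, Gus, B, 19), (6, Atlas, Gus, F, 19), (6, Atlas, Gus, F, 24), (6, Beta, Pat, B, 19), (6, Beta, Pat, F, 19), (6, Beta, Pat, F, 24), (6, Delta, Xia, B, 19), (6, Delta, Xia, F, 19), (6, Delta, Xia, F, 24), (6, Echo, Ada, B, 19), (6, Echo, Ada, F, 19), (6, Echo, Ada, F, 24), (6, Zephyr, Jo, B, 19), (6, Zephyr, Jo, F, 19), (6, Zephyr, Jo, F, 24), (6, Zephyr, Wes, B, 19), (6, Zephyr, Wes, F, 19), (6, Zephyr, Wes, F, 24)}.
Joining (Teacher ⋈ Enroll) and Student on sname yields {(16, Atlas, Ada, A, 32, 19, 4), (16, Atlas, Ada, B, 24, 19, 4), (16, Atlas, Ada, D, 33, 19, 4), (16, Atlas, Ada, F, 18, 19, 4), (16, Atlas, Ada, F, 3, 19, 4), (16, Gamma, Lee, A, 32, 40, 5), (16, Gamma, Lee, B, 24, 40, 5), (16, Gamma, Lee, D, 33, 40, 5), (16, Gamma, Lee, F, 18, 40, 5), (16, Gamma, Lee, F, 3, 40, 5), (6, Atlas, Gus, B, 19, 23, 2), (6, Atlas, Gus, F, 19, 23, 2), (6, Atlas, Gus, F, 24, 23, 2), (6, Delta, Xia, B, 19, 15, 3), (6, Delta, Xia, F, 19, 15, 3), (6, Delta, Xia, F, 24, 15, 3), (6, Echo, Ada, B, 19, 19, 4), (6, Echo, Ada, F, 19, 19, 4), (6, Echo, Ada, F, 24, 19, 4), (6, Zephyr, Wes, B, 19, 2, 9), (6, Zephyr, Wes, F, 19, 2, 9), (6, Zephyr, Wes, F, 24, 2, 9)}.
Keep only column(s) room, sid (15 duplicate(s) eliminated): {(18, 16), (19, 6), (24, 16), (24, 6), (3, 16), (32, 16), (33, 16)}

{(18, 16), (19, 6), (24, 16), (24, 6), (3, 16), (32, 16), (33, 16)}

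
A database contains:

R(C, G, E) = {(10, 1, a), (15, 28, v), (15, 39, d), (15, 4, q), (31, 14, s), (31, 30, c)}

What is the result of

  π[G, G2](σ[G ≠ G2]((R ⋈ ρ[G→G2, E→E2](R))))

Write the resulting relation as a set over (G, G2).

{(14, 30), (28, 39), (28, 4), (30, 14), (39, 28), (39, 4), (4, 28), (4, 39)}

ρ[G→G2, E→E2]: schema becomes (C, G2, E2); tuples unchanged.
R ⋈ ρ[G→G2, E→E2](R) (natural join on C): {(10, 1, a, 1, a), (15, 28, v, 28, v), (15, 28, v, 39, d), (15, 28, v, 4, q), (15, 39, d, 28, v), (15, 39, d, 39, d), (15, 39, d, 4, q), (15, 4, q, 28, v), (15, 4, q, 39, d), (15, 4, q, 4, q), (31, 14, s, 14, s), (31, 14, s, 30, c), (31, 30, c, 14, s), (31, 30, c, 30, c)}
σ[G ≠ G2]: keep tuples satisfying G ≠ G2 → {(15, 28, v, 39, d), (15, 28, v, 4, q), (15, 39, d, 28, v), (15, 39, d, 4, q), (15, 4, q, 28, v), (15, 4, q, 39, d), (31, 14, s, 30, c), (31, 30, c, 14, s)}
π[G, G2]: project onto (G, G2) → {(14, 30), (28, 39), (28, 4), (30, 14), (39, 28), (39, 4), (4, 28), (4, 39)}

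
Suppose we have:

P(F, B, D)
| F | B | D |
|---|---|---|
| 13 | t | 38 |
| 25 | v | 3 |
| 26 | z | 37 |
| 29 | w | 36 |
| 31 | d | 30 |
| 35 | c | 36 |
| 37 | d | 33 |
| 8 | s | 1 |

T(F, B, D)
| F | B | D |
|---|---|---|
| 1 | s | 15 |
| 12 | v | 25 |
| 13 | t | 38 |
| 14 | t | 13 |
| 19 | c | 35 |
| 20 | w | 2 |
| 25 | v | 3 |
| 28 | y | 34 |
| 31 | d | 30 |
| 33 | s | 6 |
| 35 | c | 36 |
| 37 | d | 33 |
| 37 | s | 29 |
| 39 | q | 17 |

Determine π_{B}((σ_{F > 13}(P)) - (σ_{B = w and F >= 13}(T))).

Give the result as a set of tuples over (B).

{c, d, v, w, z}

σ[F > 13]: keep tuples satisfying F > 13 → {(25, v, 3), (26, z, 37), (29, w, 36), (31, d, 30), (35, c, 36), (37, d, 33)}
σ[B = w and F >= 13]: keep tuples satisfying B = w and F >= 13 → {(20, w, 2)}
Taking the difference: {(25, v, 3), (26, z, 37), (29, w, 36), (31, d, 30), (35, c, 36), (37, d, 33)}
π_{B} gives {c, d, v, w, z} (1 duplicate(s) eliminated).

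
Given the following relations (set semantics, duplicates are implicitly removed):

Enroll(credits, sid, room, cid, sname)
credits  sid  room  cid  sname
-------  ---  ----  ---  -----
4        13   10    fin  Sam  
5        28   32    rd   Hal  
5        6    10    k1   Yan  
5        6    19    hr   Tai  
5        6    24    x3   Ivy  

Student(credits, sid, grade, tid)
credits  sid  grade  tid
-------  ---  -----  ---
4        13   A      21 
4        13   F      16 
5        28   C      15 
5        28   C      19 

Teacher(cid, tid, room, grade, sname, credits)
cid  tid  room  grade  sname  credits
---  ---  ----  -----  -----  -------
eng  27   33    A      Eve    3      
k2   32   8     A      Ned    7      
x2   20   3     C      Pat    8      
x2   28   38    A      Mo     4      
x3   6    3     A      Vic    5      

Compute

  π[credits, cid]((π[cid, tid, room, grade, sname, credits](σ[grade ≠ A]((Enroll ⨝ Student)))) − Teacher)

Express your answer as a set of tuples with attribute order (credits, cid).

Enroll ⋈ Student (natural join on credits, sid): {(4, 13, 10, fin, Sam, A, 21), (4, 13, 10, fin, Sam, F, 16), (5, 28, 32, rd, Hal, C, 15), (5, 28, 32, rd, Hal, C, 19)}
Selection grade ≠ A: {(4, 13, 10, fin, Sam, F, 16), (5, 28, 32, rd, Hal, C, 15), (5, 28, 32, rd, Hal, C, 19)}
π_{cid, tid, room, grade, sname, credits} gives {(fin, 16, 10, F, Sam, 4), (rd, 15, 32, C, Hal, 5), (rd, 19, 32, C, Hal, 5)}.
Taking the difference: {(fin, 16, 10, F, Sam, 4), (rd, 15, 32, C, Hal, 5), (rd, 19, 32, C, Hal, 5)}
π_{credits, cid} gives {(4, fin), (5, rd)} (1 duplicate(s) eliminated).

{(4, fin), (5, rd)}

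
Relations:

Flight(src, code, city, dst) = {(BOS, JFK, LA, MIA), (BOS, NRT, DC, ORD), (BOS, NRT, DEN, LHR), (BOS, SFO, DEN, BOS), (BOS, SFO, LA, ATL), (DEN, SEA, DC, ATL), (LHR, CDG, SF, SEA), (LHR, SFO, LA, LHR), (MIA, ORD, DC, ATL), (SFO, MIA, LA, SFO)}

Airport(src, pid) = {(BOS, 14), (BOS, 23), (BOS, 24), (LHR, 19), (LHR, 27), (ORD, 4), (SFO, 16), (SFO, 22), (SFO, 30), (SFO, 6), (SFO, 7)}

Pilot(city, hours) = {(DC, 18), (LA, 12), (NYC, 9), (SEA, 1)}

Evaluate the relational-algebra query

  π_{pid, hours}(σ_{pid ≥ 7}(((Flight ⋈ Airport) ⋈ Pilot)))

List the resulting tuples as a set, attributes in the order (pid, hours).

{(14, 12), (14, 18), (16, 12), (19, 12), (22, 12), (23, 12), (23, 18), (24, 12), (24, 18), (27, 12), (30, 12), (7, 12)}

Joining Flight and Airport on src yields {(BOS, JFK, LA, MIA, 14), (BOS, JFK, LA, MIA, 23), (BOS, JFK, LA, MIA, 24), (BOS, NRT, DC, ORD, 14), (BOS, NRT, DC, ORD, 23), (BOS, NRT, DC, ORD, 24), (BOS, NRT, DEN, LHR, 14), (BOS, NRT, DEN, LHR, 23), (BOS, NRT, DEN, LHR, 24), (BOS, SFO, DEN, BOS, 14), (BOS, SFO, DEN, BOS, 23), (BOS, SFO, DEN, BOS, 24), (BOS, SFO, LA, ATL, 14), (BOS, SFO, LA, ATL, 23), (BOS, SFO, LA, ATL, 24), (LHR, CDG, SF, SEA, 19), (LHR, CDG, SF, SEA, 27), (LHR, SFO, LA, LHR, 19), (LHR, SFO, LA, LHR, 27), (SFO, MIA, LA, SFO, 16), (SFO, MIA, LA, SFO, 22), (SFO, MIA, LA, SFO, 30), (SFO, MIA, LA, SFO, 6), (SFO, MIA, LA, SFO, 7)}.
Joining (Flight ⋈ Airport) and Pilot on city yields {(BOS, JFK, LA, MIA, 14, 12), (BOS, JFK, LA, MIA, 23, 12), (BOS, JFK, LA, MIA, 24, 12), (BOS, NRT, DC, ORD, 14, 18), (BOS, NRT, DC, ORD, 23, 18), (BOS, NRT, DC, ORD, 24, 18), (BOS, SFO, LA, ATL, 14, 12), (BOS, SFO, LA, ATL, 23, 12), (BOS, SFO, LA, ATL, 24, 12), (LHR, SFO, LA, LHR, 19, 12), (LHR, SFO, LA, LHR, 27, 12), (SFO, MIA, LA, SFO, 16, 12), (SFO, MIA, LA, SFO, 22, 12), (SFO, MIA, LA, SFO, 30, 12), (SFO, MIA, LA, SFO, 6, 12), (SFO, MIA, LA, SFO, 7, 12)}.
Selection pid ≥ 7: {(BOS, JFK, LA, MIA, 14, 12), (BOS, JFK, LA, MIA, 23, 12), (BOS, JFK, LA, MIA, 24, 12), (BOS, NRT, DC, ORD, 14, 18), (BOS, NRT, DC, ORD, 23, 18), (BOS, NRT, DC, ORD, 24, 18), (BOS, SFO, LA, ATL, 14, 12), (BOS, SFO, LA, ATL, 23, 12), (BOS, SFO, LA, ATL, 24, 12), (LHR, SFO, LA, LHR, 19, 12), (LHR, SFO, LA, LHR, 27, 12), (SFO, MIA, LA, SFO, 16, 12), (SFO, MIA, LA, SFO, 22, 12), (SFO, MIA, LA, SFO, 30, 12), (SFO, MIA, LA, SFO, 7, 12)}
Projecting to pid, hours (3 duplicate(s) eliminated): {(14, 12), (14, 18), (16, 12), (19, 12), (22, 12), (23, 12), (23, 18), (24, 12), (24, 18), (27, 12), (30, 12), (7, 12)}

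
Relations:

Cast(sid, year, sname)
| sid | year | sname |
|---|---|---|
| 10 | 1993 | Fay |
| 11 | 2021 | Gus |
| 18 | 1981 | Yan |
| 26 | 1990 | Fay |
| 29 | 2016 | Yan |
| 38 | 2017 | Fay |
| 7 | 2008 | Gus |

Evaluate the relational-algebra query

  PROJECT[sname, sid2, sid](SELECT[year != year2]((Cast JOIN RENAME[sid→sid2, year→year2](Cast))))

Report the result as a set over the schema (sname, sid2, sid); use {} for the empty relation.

ρ[sid→sid2, year→year2]: schema becomes (sid2, year2, sname); tuples unchanged.
Cast ⋈ RENAME[sid→sid2, year→year2](Cast) (natural join on sname): {(10, 1993, Fay, 10, 1993), (10, 1993, Fay, 26, 1990), (10, 1993, Fay, 38, 2017), (11, 2021, Gus, 11, 2021), (11, 2021, Gus, 7, 2008), (18, 1981, Yan, 18, 1981), (18, 1981, Yan, 29, 2016), (26, 1990, Fay, 10, 1993), (26, 1990, Fay, 26, 1990), (26, 1990, Fay, 38, 2017), (29, 2016, Yan, 18, 1981), (29, 2016, Yan, 29, 2016), (38, 2017, Fay, 10, 1993), (38, 2017, Fay, 26, 1990), (38, 2017, Fay, 38, 2017), (7, 2008, Gus, 11, 2021), (7, 2008, Gus, 7, 2008)}
Apply σ_{year != year2}; surviving tuples: {(10, 1993, Fay, 26, 1990), (10, 1993, Fay, 38, 2017), (11, 2021, Gus, 7, 2008), (18, 1981, Yan, 29, 2016), (26, 1990, Fay, 10, 1993), (26, 1990, Fay, 38, 2017), (29, 2016, Yan, 18, 1981), (38, 2017, Fay, 10, 1993), (38, 2017, Fay, 26, 1990), (7, 2008, Gus, 11, 2021)}
π[sname, sid2, sid]: project onto (sname, sid2, sid) → {(Fay, 10, 26), (Fay, 10, 38), (Fay, 26, 10), (Fay, 26, 38), (Fay, 38, 10), (Fay, 38, 26), (Gus, 11, 7), (Gus, 7, 11), (Yan, 18, 29), (Yan, 29, 18)}

{(Fay, 10, 26), (Fay, 10, 38), (Fay, 26, 10), (Fay, 26, 38), (Fay, 38, 10), (Fay, 38, 26), (Gus, 11, 7), (Gus, 7, 11), (Yan, 18, 29), (Yan, 29, 18)}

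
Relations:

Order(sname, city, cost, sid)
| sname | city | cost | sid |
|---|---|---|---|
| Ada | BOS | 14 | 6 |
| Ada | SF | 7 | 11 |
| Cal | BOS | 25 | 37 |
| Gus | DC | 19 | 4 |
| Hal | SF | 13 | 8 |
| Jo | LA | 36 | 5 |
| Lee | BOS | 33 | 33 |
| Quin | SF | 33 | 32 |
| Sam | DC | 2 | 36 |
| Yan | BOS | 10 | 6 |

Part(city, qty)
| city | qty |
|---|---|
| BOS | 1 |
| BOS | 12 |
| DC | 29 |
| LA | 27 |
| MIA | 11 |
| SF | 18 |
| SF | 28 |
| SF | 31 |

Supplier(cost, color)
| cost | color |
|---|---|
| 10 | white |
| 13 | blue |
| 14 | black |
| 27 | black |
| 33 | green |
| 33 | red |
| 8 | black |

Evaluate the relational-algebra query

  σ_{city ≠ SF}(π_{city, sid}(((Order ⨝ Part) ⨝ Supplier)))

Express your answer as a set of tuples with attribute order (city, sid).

Joining Order and Part on city yields {(Ada, BOS, 14, 6, 1), (Ada, BOS, 14, 6, 12), (Ada, SF, 7, 11, 18), (Ada, SF, 7, 11, 28), (Ada, SF, 7, 11, 31), (Cal, BOS, 25, 37, 1), (Cal, BOS, 25, 37, 12), (Gus, DC, 19, 4, 29), (Hal, SF, 13, 8, 18), (Hal, SF, 13, 8, 28), (Hal, SF, 13, 8, 31), (Jo, LA, 36, 5, 27), (Lee, BOS, 33, 33, 1), (Lee, BOS, 33, 33, 12), (Quin, SF, 33, 32, 18), (Quin, SF, 33, 32, 28), (Quin, SF, 33, 32, 31), (Sam, DC, 2, 36, 29), (Yan, BOS, 10, 6, 1), (Yan, BOS, 10, 6, 12)}.
Joining (Order ⨝ Part) and Supplier on cost yields {(Ada, BOS, 14, 6, 1, black), (Ada, BOS, 14, 6, 12, black), (Hal, SF, 13, 8, 18, blue), (Hal, SF, 13, 8, 28, blue), (Hal, SF, 13, 8, 31, blue), (Lee, BOS, 33, 33, 1, green), (Lee, BOS, 33, 33, 1, red), (Lee, BOS, 33, 33, 12, green), (Lee, BOS, 33, 33, 12, red), (Quin, SF, 33, 32, 18, green), (Quin, SF, 33, 32, 18, red), (Quin, SF, 33, 32, 28, green), (Quin, SF, 33, 32, 28, red), (Quin, SF, 33, 32, 31, green), (Quin, SF, 33, 32, 31, red), (Yan, BOS, 10, 6, 1, white), (Yan, BOS, 10, 6, 12, white)}.
Keep only column(s) city, sid (13 duplicate(s) eliminated): {(BOS, 33), (BOS, 6), (SF, 32), (SF, 8)}
Selection city ≠ SF: {(BOS, 33), (BOS, 6)}

{(BOS, 33), (BOS, 6)}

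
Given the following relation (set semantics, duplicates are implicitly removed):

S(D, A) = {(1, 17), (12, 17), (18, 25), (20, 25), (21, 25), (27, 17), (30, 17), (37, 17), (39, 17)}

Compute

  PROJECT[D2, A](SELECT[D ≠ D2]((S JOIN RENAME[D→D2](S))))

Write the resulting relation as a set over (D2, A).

ρ[D→D2]: schema becomes (D2, A); tuples unchanged.
Joining S and RENAME[D→D2](S) on A yields {(1, 17, 1), (1, 17, 12), (1, 17, 27), (1, 17, 30), (1, 17, 37), (1, 17, 39), (12, 17, 1), (12, 17, 12), (12, 17, 27), (12, 17, 30), (12, 17, 37), (12, 17, 39), (18, 25, 18), (18, 25, 20), (18, 25, 21), (20, 25, 18), (20, 25, 20), (20, 25, 21), (21, 25, 18), (21, 25, 20), (21, 25, 21), (27, 17, 1), (27, 17, 12), (27, 17, 27), (27, 17, 30), (27, 17, 37), (27, 17, 39), (30, 17, 1), (30, 17, 12), (30, 17, 27), (30, 17, 30), (30, 17, 37), (30, 17, 39), (37, 17, 1), (37, 17, 12), (37, 17, 27), (37, 17, 30), (37, 17, 37), (37, 17, 39), (39, 17, 1), (39, 17, 12), (39, 17, 27), (39, 17, 30), (39, 17, 37), (39, 17, 39)}.
Selection D ≠ D2: {(1, 17, 12), (1, 17, 27), (1, 17, 30), (1, 17, 37), (1, 17, 39), (12, 17, 1), (12, 17, 27), (12, 17, 30), (12, 17, 37), (12, 17, 39), (18, 25, 20), (18, 25, 21), (20, 25, 18), (20, 25, 21), (21, 25, 18), (21, 25, 20), (27, 17, 1), (27, 17, 12), (27, 17, 30), (27, 17, 37), (27, 17, 39), (30, 17, 1), (30, 17, 12), (30, 17, 27), (30, 17, 37), (30, 17, 39), (37, 17, 1), (37, 17, 12), (37, 17, 27), (37, 17, 30), (37, 17, 39), (39, 17, 1), (39, 17, 12), (39, 17, 27), (39, 17, 30), (39, 17, 37)}
π[D2, A]: project onto (D2, A) (27 duplicate(s) eliminated) → {(1, 17), (12, 17), (18, 25), (20, 25), (21, 25), (27, 17), (30, 17), (37, 17), (39, 17)}

{(1, 17), (12, 17), (18, 25), (20, 25), (21, 25), (27, 17), (30, 17), (37, 17), (39, 17)}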